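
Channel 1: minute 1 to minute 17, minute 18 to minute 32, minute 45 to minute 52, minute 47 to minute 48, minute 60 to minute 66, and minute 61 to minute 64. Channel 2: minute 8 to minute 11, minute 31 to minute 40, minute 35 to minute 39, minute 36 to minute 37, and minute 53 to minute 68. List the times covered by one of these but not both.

A, merged: minute 1 to minute 17, minute 18 to minute 32, minute 45 to minute 52, minute 60 to minute 66.
B, merged: minute 8 to minute 11, minute 31 to minute 40, minute 53 to minute 68.
A but not B: minute 1 to minute 8, minute 11 to minute 17, minute 18 to minute 31, minute 45 to minute 52.
B but not A: minute 32 to minute 40, minute 53 to minute 60, minute 66 to minute 68.
Combining gives A △ B.

minute 1 to minute 8, minute 11 to minute 17, minute 18 to minute 31, minute 32 to minute 40, minute 45 to minute 52, minute 53 to minute 60, minute 66 to minute 68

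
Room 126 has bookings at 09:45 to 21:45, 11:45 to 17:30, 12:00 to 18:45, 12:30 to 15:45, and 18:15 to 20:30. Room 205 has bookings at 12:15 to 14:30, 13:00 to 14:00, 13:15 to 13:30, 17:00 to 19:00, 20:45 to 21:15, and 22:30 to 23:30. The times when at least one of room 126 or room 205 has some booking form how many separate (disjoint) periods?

2

A, merged: 09:45-21:45.
B, merged: 12:15-14:30, 17:00-19:00, 20:45-21:15, 22:30-23:30.
A ∪ B = 09:45-21:45, 22:30-23:30.
That is 2 disjoint pieces.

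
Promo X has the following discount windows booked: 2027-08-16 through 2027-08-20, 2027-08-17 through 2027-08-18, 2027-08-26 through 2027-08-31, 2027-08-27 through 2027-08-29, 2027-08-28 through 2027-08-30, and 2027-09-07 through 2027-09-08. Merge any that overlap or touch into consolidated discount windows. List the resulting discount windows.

2027-08-17 through 2027-08-18 overlaps/touches 2027-08-16 through 2027-08-20 → extend to 2027-08-16 through 2027-08-20.
2027-08-26 through 2027-08-31 is disjoint → start new block.
2027-08-27 through 2027-08-29 overlaps/touches 2027-08-26 through 2027-08-31 → extend to 2027-08-26 through 2027-08-31.
2027-08-28 through 2027-08-30 overlaps/touches 2027-08-26 through 2027-08-31 → extend to 2027-08-26 through 2027-08-31.
2027-09-07 through 2027-09-08 is disjoint → start new block.

2027-08-16 through 2027-08-20, 2027-08-26 through 2027-08-31, 2027-09-07 through 2027-09-08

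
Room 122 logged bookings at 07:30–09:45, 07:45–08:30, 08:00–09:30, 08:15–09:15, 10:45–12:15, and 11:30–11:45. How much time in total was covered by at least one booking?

3 h 45 min

Merged: 07:30–09:45, 10:45–12:15.
Lengths: 2 h 15 min + 1 h 30 min = 3 h 45 min.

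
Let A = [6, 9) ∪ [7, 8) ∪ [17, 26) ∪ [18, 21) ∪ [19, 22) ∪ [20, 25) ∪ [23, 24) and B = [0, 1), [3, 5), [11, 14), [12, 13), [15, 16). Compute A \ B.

[6, 9) ∪ [17, 26)

Merge the first list: [6, 9), [17, 26).
Merge the second list: [0, 1), [3, 5), [11, 14), [15, 16).
[6, 9): no B overlap → unchanged.
[17, 26): no B overlap → unchanged.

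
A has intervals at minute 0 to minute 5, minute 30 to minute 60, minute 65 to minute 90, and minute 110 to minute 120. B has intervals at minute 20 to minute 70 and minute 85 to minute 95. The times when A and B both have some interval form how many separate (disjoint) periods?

A ∩ B = minute 30 to minute 60, minute 65 to minute 70, minute 85 to minute 90.
That is 3 disjoint pieces.

3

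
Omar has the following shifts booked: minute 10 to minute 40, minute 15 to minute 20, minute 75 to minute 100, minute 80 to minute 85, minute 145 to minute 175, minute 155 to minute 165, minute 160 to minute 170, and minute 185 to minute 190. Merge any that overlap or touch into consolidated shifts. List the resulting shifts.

minute 15 to minute 20 overlaps/touches minute 10 to minute 40 → extend to minute 10 to minute 40.
minute 75 to minute 100 is disjoint → start new block.
minute 80 to minute 85 overlaps/touches minute 75 to minute 100 → extend to minute 75 to minute 100.
minute 145 to minute 175 is disjoint → start new block.
minute 155 to minute 165 overlaps/touches minute 145 to minute 175 → extend to minute 145 to minute 175.
minute 160 to minute 170 overlaps/touches minute 145 to minute 175 → extend to minute 145 to minute 175.
minute 185 to minute 190 is disjoint → start new block.

minute 10 to minute 40, minute 75 to minute 100, minute 145 to minute 175, minute 185 to minute 190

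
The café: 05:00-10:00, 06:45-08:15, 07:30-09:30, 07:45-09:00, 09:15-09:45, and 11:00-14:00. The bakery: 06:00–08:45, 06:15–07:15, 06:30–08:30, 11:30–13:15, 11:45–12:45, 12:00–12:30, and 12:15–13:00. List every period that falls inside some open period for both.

Merge the first list: 05:00–10:00, 11:00–14:00.
Merge the second list: 06:00–08:45, 11:30–13:15.
05:00–10:00 ∩ B → 06:00–08:45.
11:00–14:00 ∩ B → 11:30–13:15.

06:00–08:45, 11:30–13:15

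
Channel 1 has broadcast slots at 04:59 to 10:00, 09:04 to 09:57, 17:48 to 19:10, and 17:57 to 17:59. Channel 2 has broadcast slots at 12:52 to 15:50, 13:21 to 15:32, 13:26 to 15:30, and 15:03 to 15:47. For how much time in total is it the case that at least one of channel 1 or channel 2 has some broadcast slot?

Merge the first list: 04:59–10:00, 17:48–19:10.
Merge the second list: 12:52–15:50.
A ∪ B = 04:59–10:00, 12:52–15:50, 17:48–19:10.
Total: 5 h 1 min + 2 h 58 min + 1 h 22 min = 9 h 21 min.

9 h 21 min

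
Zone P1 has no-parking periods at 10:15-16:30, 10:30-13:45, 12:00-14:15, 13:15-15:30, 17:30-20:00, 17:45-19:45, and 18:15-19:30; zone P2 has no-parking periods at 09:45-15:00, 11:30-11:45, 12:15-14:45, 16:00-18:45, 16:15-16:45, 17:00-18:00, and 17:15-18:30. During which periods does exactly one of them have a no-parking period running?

09:45–10:15, 15:00–16:00, 16:30–17:30, 18:45–20:00

A, merged: 10:15–16:30, 17:30–20:00.
B, merged: 09:45–15:00, 16:00–18:45.
A \ B = 15:00–16:00, 18:45–20:00.
B \ A = 09:45–10:15, 16:30–17:30.
Union of the two gives the symmetric difference.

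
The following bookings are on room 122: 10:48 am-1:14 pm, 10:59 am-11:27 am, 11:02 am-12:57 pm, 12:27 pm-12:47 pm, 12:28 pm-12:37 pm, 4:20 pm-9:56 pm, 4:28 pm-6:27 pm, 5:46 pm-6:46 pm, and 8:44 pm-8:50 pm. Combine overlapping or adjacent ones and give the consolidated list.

10:48 am–1:14 pm, 4:20 pm–9:56 pm

10:59 am–11:27 am overlaps/touches 10:48 am–1:14 pm → extend to 10:48 am–1:14 pm.
11:02 am–12:57 pm overlaps/touches 10:48 am–1:14 pm → extend to 10:48 am–1:14 pm.
12:27 pm–12:47 pm overlaps/touches 10:48 am–1:14 pm → extend to 10:48 am–1:14 pm.
12:28 pm–12:37 pm overlaps/touches 10:48 am–1:14 pm → extend to 10:48 am–1:14 pm.
4:20 pm–9:56 pm is disjoint → start new block.
4:28 pm–6:27 pm overlaps/touches 4:20 pm–9:56 pm → extend to 4:20 pm–9:56 pm.
5:46 pm–6:46 pm overlaps/touches 4:20 pm–9:56 pm → extend to 4:20 pm–9:56 pm.
8:44 pm–8:50 pm overlaps/touches 4:20 pm–9:56 pm → extend to 4:20 pm–9:56 pm.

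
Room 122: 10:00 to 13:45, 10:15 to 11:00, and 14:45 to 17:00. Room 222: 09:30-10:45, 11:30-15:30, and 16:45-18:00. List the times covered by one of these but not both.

09:30–10:00, 10:45–11:30, 13:45–14:45, 15:30–16:45, 17:00–18:00

A, merged: 10:00–13:45, 14:45–17:00.
A but not B: 10:45–11:30, 15:30–16:45.
B but not A: 09:30–10:00, 13:45–14:45, 17:00–18:00.
Combining gives A △ B.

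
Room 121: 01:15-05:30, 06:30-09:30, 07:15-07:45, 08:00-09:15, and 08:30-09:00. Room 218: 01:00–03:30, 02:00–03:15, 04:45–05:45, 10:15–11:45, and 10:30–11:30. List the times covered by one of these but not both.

A, merged: 01:15-05:30, 06:30-09:30.
B, merged: 01:00-03:30, 04:45-05:45, 10:15-11:45.
A \ B = 03:30-04:45, 06:30-09:30.
B \ A = 01:00-01:15, 05:30-05:45, 10:15-11:45.
Union of the two gives the symmetric difference.

01:00-01:15, 03:30-04:45, 05:30-05:45, 06:30-09:30, 10:15-11:45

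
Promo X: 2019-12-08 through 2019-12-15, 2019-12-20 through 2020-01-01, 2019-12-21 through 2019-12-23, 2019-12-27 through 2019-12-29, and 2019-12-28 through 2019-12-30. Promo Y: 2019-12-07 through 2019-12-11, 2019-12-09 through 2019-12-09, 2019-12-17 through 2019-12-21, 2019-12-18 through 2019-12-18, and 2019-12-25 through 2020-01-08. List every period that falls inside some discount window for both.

2019-12-08 through 2019-12-11, 2019-12-20 through 2019-12-21, 2019-12-25 through 2020-01-01

First set merges to 2019-12-08 through 2019-12-15, 2019-12-20 through 2020-01-01.
Second set merges to 2019-12-07 through 2019-12-11, 2019-12-17 through 2019-12-21, 2019-12-25 through 2020-01-08.
2019-12-08 through 2019-12-15 overlaps B on 2019-12-08 through 2019-12-11.
2019-12-20 through 2020-01-01 overlaps B on 2019-12-20 through 2019-12-21, 2019-12-25 through 2020-01-01.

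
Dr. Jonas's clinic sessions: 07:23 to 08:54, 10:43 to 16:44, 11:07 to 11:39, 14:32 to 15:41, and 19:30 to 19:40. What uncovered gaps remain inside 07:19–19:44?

After merging, the occupied span is 07:23-08:54, 10:43-16:44, 19:30-19:40.
Complement within 07:19-19:44: 07:19-07:23, 08:54-10:43, 16:44-19:30, 19:40-19:44.

07:19-07:23, 08:54-10:43, 16:44-19:30, 19:40-19:44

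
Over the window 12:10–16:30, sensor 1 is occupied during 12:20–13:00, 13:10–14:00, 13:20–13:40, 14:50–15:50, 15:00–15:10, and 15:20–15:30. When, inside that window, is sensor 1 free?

12:10–12:20, 13:00–13:10, 14:00–14:50, 15:50–16:30

After merging, the occupied span is 12:20–13:00, 13:10–14:00, 14:50–15:50.
Uncovered inside 12:10–16:30: 12:10–12:20, 13:00–13:10, 14:00–14:50, 15:50–16:30.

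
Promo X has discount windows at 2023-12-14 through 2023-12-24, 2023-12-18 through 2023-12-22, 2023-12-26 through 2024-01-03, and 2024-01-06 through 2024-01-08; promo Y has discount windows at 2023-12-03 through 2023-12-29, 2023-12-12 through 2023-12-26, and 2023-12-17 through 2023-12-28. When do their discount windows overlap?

Merge the first list: 2023-12-14 through 2023-12-24, 2023-12-26 through 2024-01-03, 2024-01-06 through 2024-01-08.
Merge the second list: 2023-12-03 through 2023-12-29.
2023-12-14 through 2023-12-24 meets the second set on 2023-12-14 through 2023-12-24.
2023-12-26 through 2024-01-03 meets the second set on 2023-12-26 through 2023-12-29.
2024-01-06 through 2024-01-08: no overlap with the second set.

2023-12-14 through 2023-12-24, 2023-12-26 through 2023-12-29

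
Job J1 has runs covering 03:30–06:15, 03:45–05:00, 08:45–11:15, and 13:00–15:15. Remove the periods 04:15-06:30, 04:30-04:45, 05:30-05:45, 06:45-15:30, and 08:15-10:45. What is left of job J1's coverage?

Merge the first list: 03:30–06:15, 08:45–11:15, 13:00–15:15.
Merge the second list: 04:15–06:30, 06:45–15:30.
03:30–06:15 minus B → 03:30–04:15.
08:45–11:15: fully covered by B → removed.
13:00–15:15: fully covered by B → removed.

03:30–04:15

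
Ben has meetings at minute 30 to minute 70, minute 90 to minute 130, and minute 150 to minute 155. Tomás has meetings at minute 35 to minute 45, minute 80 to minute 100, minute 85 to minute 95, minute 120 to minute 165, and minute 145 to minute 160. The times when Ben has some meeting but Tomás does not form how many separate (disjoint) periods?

Second set merges to minute 35 to minute 45, minute 80 to minute 100, minute 120 to minute 165.
A \ B = minute 30 to minute 35, minute 45 to minute 70, minute 100 to minute 120.
That is 3 disjoint pieces.

3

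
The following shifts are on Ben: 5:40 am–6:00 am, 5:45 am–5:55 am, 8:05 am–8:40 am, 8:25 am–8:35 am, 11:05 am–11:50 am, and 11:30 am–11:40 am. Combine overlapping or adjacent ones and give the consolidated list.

5:40 am–6:00 am, 8:05 am–8:40 am, 11:05 am–11:50 am

5:45 am–5:55 am overlaps/touches 5:40 am–6:00 am → extend to 5:40 am–6:00 am.
8:05 am–8:40 am is disjoint → start new block.
8:25 am–8:35 am overlaps/touches 8:05 am–8:40 am → extend to 8:05 am–8:40 am.
11:05 am–11:50 am is disjoint → start new block.
11:30 am–11:40 am overlaps/touches 11:05 am–11:50 am → extend to 11:05 am–11:50 am.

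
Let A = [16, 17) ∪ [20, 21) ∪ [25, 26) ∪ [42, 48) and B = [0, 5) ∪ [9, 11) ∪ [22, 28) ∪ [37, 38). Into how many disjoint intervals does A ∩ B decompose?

A ∩ B = [25, 26).
That is 1 disjoint piece.

1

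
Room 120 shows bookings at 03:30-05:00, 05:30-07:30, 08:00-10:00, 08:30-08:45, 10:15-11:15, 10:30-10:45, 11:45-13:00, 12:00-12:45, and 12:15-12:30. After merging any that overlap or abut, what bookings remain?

03:30–05:00, 05:30–07:30, 08:00–10:00, 10:15–11:15, 11:45–13:00

05:30–07:30 is disjoint → start new block.
08:00–10:00 is disjoint → start new block.
08:30–08:45 overlaps/touches 08:00–10:00 → extend to 08:00–10:00.
10:15–11:15 is disjoint → start new block.
10:30–10:45 overlaps/touches 10:15–11:15 → extend to 10:15–11:15.
11:45–13:00 is disjoint → start new block.
12:00–12:45 overlaps/touches 11:45–13:00 → extend to 11:45–13:00.
12:15–12:30 overlaps/touches 11:45–13:00 → extend to 11:45–13:00.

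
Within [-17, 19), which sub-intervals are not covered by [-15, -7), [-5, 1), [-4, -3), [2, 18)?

[-17, -15) ∪ [-7, -5) ∪ [1, 2) ∪ [18, 19)

The merged coverage is [-15, -7), [-5, 1), [2, 18).
Uncovered inside [-17, 19): [-17, -15), [-7, -5), [1, 2), [18, 19).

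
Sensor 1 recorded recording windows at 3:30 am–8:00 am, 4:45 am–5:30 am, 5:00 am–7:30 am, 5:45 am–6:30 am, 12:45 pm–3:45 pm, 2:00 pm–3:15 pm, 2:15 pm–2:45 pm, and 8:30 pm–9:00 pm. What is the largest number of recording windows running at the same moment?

3

At 5:00 am, 3 of the intervals are simultaneously active.
No point has more.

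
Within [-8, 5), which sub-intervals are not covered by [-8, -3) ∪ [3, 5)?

The merged coverage is [-8, -3), [3, 5).
Gaps within [-8, 5): [-3, 3).

[-3, 3)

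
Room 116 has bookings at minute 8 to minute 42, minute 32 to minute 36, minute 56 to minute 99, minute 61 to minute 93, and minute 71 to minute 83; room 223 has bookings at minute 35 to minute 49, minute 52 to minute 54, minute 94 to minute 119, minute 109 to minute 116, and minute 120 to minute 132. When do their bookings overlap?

Merge the first list: minute 8 to minute 42, minute 56 to minute 99.
Merge the second list: minute 35 to minute 49, minute 52 to minute 54, minute 94 to minute 119, minute 120 to minute 132.
minute 8 to minute 42 overlaps B on minute 35 to minute 42.
minute 56 to minute 99 overlaps B on minute 94 to minute 99.

minute 35 to minute 42, minute 94 to minute 99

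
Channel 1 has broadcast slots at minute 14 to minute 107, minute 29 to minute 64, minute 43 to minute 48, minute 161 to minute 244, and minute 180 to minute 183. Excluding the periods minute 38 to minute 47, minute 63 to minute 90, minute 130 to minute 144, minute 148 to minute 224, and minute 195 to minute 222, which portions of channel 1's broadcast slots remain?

A, merged: minute 14 to minute 107, minute 161 to minute 244.
B, merged: minute 38 to minute 47, minute 63 to minute 90, minute 130 to minute 144, minute 148 to minute 224.
minute 14 to minute 107 with B removed leaves minute 14 to minute 38, minute 47 to minute 63, minute 90 to minute 107.
minute 161 to minute 244 with B removed leaves minute 224 to minute 244.

minute 14 to minute 38, minute 47 to minute 63, minute 90 to minute 107, minute 224 to minute 244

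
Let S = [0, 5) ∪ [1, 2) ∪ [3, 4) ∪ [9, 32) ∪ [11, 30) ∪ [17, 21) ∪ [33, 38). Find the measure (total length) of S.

Merged: [0, 5), [9, 32), [33, 38).
Lengths: 5 + 23 + 5 = 33.

33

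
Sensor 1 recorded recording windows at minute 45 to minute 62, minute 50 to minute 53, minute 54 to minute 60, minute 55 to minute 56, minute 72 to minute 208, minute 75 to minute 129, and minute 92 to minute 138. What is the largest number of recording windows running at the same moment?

3

At minute 55, 3 of the intervals are simultaneously active.
No point has more.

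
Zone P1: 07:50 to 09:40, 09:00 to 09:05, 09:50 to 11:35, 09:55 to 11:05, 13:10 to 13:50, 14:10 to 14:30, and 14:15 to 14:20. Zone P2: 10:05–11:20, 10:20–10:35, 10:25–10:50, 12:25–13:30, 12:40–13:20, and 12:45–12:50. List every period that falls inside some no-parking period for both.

First set merges to 07:50–09:40, 09:50–11:35, 13:10–13:50, 14:10–14:30.
Second set merges to 10:05–11:20, 12:25–13:30.
07:50–09:40 falls entirely outside B.
09:50–11:35 overlaps B on 10:05–11:20.
13:10–13:50 overlaps B on 13:10–13:30.
14:10–14:30 falls entirely outside B.

10:05–11:20, 13:10–13:30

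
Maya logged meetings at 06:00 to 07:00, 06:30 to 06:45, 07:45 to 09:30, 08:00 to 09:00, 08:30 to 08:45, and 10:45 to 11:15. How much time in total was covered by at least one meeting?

Merged: 06:00-07:00, 07:45-09:30, 10:45-11:15.
Lengths: 1 h + 1 h 45 min + 30 min = 3 h 15 min.

3 h 15 min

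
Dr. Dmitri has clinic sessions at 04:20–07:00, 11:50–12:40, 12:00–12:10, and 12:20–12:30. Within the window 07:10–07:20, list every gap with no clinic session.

07:10-07:20

The merged coverage is 04:20-07:00, 11:50-12:40.
Gaps within 07:10-07:20: 07:10-07:20.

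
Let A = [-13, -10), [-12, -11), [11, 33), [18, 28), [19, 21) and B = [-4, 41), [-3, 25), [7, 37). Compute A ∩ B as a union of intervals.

[11, 33)

Merge the first list: [-13, -10), [11, 33).
Merge the second list: [-4, 41).
[-13, -10): no overlap with the second set.
[11, 33) meets the second set on [11, 33).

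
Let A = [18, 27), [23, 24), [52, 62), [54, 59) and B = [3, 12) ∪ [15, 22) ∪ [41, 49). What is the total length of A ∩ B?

Merge the first list: [18, 27), [52, 62).
A ∩ B = [18, 22).
Total: 4.

4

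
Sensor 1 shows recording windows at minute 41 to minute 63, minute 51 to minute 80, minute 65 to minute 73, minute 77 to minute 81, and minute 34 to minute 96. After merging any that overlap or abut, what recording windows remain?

minute 34 to minute 96

Sort by start: minute 34 to minute 96, minute 41 to minute 63, minute 51 to minute 80, minute 65 to minute 73, minute 77 to minute 81.
minute 41 to minute 63 overlaps/touches minute 34 to minute 96 → extend to minute 34 to minute 96.
minute 51 to minute 80 overlaps/touches minute 34 to minute 96 → extend to minute 34 to minute 96.
minute 65 to minute 73 overlaps/touches minute 34 to minute 96 → extend to minute 34 to minute 96.
minute 77 to minute 81 overlaps/touches minute 34 to minute 96 → extend to minute 34 to minute 96.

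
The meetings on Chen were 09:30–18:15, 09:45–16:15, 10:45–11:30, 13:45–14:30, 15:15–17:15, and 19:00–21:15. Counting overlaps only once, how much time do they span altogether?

11 h

Merged: 09:30–18:15, 19:00–21:15.
Lengths: 8 h 45 min + 2 h 15 min = 11 h.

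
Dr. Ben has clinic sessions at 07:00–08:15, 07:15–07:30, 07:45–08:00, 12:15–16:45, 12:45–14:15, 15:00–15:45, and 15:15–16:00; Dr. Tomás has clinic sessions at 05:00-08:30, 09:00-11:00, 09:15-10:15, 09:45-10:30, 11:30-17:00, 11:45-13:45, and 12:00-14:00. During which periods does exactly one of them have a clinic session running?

Merge the first list: 07:00–08:15, 12:15–16:45.
Merge the second list: 05:00–08:30, 09:00–11:00, 11:30–17:00.
A \ B = none.
B \ A = 05:00–07:00, 08:15–08:30, 09:00–11:00, 11:30–12:15, 16:45–17:00.
Union of the two gives the symmetric difference.

05:00–07:00, 08:15–08:30, 09:00–11:00, 11:30–12:15, 16:45–17:00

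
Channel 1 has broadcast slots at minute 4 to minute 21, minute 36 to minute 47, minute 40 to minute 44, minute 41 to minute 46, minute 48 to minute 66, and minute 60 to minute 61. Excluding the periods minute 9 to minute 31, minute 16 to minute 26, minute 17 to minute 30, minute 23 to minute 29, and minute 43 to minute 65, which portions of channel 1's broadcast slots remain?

Merge the first list: minute 4 to minute 21, minute 36 to minute 47, minute 48 to minute 66.
Merge the second list: minute 9 to minute 31, minute 43 to minute 65.
minute 4 to minute 21 with B removed leaves minute 4 to minute 9.
minute 36 to minute 47 with B removed leaves minute 36 to minute 43.
minute 48 to minute 66 with B removed leaves minute 65 to minute 66.

minute 4 to minute 9, minute 36 to minute 43, minute 65 to minute 66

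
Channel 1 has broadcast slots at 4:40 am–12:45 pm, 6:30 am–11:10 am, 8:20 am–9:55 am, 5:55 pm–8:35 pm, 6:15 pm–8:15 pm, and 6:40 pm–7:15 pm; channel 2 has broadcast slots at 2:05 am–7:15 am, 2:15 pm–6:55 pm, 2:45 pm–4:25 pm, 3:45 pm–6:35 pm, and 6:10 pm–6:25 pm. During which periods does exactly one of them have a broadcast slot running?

2:05 am-4:40 am, 7:15 am-12:45 pm, 2:15 pm-5:55 pm, 6:55 pm-8:35 pm

A, merged: 4:40 am-12:45 pm, 5:55 pm-8:35 pm.
B, merged: 2:05 am-7:15 am, 2:15 pm-6:55 pm.
Only in the first: 7:15 am-12:45 pm, 6:55 pm-8:35 pm.
Only in the second: 2:05 am-4:40 am, 2:15 pm-5:55 pm.
Together these are the periods covered by exactly one.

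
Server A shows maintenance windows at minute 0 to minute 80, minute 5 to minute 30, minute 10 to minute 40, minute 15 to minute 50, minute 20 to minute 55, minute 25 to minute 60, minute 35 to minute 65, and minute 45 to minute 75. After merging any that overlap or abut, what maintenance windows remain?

minute 5 to minute 30 overlaps/touches minute 0 to minute 80 → extend to minute 0 to minute 80.
minute 10 to minute 40 overlaps/touches minute 0 to minute 80 → extend to minute 0 to minute 80.
minute 15 to minute 50 overlaps/touches minute 0 to minute 80 → extend to minute 0 to minute 80.
minute 20 to minute 55 overlaps/touches minute 0 to minute 80 → extend to minute 0 to minute 80.
minute 25 to minute 60 overlaps/touches minute 0 to minute 80 → extend to minute 0 to minute 80.
minute 35 to minute 65 overlaps/touches minute 0 to minute 80 → extend to minute 0 to minute 80.
minute 45 to minute 75 overlaps/touches minute 0 to minute 80 → extend to minute 0 to minute 80.

minute 0 to minute 80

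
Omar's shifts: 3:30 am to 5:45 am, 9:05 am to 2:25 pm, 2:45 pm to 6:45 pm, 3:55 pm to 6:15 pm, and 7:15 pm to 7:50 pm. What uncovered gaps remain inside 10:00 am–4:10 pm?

2:25 pm–2:45 pm

After merging, the occupied span is 3:30 am–5:45 am, 9:05 am–2:25 pm, 2:45 pm–6:45 pm, 7:15 pm–7:50 pm.
Uncovered inside 10:00 am–4:10 pm: 2:25 pm–2:45 pm.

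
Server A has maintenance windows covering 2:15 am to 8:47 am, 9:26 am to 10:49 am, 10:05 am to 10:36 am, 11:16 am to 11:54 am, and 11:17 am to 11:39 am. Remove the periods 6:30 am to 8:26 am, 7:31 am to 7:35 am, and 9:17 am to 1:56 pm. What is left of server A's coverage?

Merge the first list: 2:15 am-8:47 am, 9:26 am-10:49 am, 11:16 am-11:54 am.
Merge the second list: 6:30 am-8:26 am, 9:17 am-1:56 pm.
2:15 am-8:47 am \ B = 2:15 am-6:30 am, 8:26 am-8:47 am.
9:26 am-10:49 am: entirely removed.
11:16 am-11:54 am: entirely removed.

2:15 am-6:30 am, 8:26 am-8:47 am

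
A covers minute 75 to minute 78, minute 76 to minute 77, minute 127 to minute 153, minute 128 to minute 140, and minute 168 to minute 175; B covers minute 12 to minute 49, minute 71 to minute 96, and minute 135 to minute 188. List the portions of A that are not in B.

Merge the first list: minute 75 to minute 78, minute 127 to minute 153, minute 168 to minute 175.
minute 75 to minute 78 lies entirely inside B → drops out.
minute 127 to minute 153 with B removed leaves minute 127 to minute 135.
minute 168 to minute 175 lies entirely inside B → drops out.

minute 127 to minute 135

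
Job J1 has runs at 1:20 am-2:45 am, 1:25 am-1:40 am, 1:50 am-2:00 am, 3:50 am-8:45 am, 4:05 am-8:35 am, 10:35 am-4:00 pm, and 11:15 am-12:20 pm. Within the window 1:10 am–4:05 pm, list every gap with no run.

After merging, the occupied span is 1:20 am–2:45 am, 3:50 am–8:45 am, 10:35 am–4:00 pm.
Complement within 1:10 am–4:05 pm: 1:10 am–1:20 am, 2:45 am–3:50 am, 8:45 am–10:35 am, 4:00 pm–4:05 pm.

1:10 am–1:20 am, 2:45 am–3:50 am, 8:45 am–10:35 am, 4:00 pm–4:05 pm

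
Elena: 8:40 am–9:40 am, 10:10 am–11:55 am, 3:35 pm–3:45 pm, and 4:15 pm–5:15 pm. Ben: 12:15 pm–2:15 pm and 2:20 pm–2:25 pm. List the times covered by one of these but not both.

8:40 am–9:40 am, 10:10 am–11:55 am, 12:15 pm–2:15 pm, 2:20 pm–2:25 pm, 3:35 pm–3:45 pm, 4:15 pm–5:15 pm

A but not B: 8:40 am–9:40 am, 10:10 am–11:55 am, 3:35 pm–3:45 pm, 4:15 pm–5:15 pm.
B but not A: 12:15 pm–2:15 pm, 2:20 pm–2:25 pm.
Combining gives A △ B.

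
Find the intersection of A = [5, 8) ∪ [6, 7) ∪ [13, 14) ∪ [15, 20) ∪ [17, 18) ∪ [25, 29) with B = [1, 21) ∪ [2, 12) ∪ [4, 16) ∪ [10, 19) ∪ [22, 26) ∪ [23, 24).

Merge the first list: [5, 8), [13, 14), [15, 20), [25, 29).
Merge the second list: [1, 21), [22, 26).
[5, 8) overlaps B on [5, 8).
[13, 14) overlaps B on [13, 14).
[15, 20) overlaps B on [15, 20).
[25, 29) overlaps B on [25, 26).

[5, 8) ∪ [13, 14) ∪ [15, 20) ∪ [25, 26)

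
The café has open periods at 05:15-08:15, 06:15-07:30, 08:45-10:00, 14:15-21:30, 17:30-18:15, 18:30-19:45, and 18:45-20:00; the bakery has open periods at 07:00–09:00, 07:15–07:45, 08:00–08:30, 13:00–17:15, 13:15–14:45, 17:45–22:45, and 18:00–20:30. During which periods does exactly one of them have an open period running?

05:15–07:00, 08:15–08:45, 09:00–10:00, 13:00–14:15, 17:15–17:45, 21:30–22:45

Merge the first list: 05:15–08:15, 08:45–10:00, 14:15–21:30.
Merge the second list: 07:00–09:00, 13:00–17:15, 17:45–22:45.
A \ B = 05:15–07:00, 09:00–10:00, 17:15–17:45.
B \ A = 08:15–08:45, 13:00–14:15, 21:30–22:45.
Union of the two gives the symmetric difference.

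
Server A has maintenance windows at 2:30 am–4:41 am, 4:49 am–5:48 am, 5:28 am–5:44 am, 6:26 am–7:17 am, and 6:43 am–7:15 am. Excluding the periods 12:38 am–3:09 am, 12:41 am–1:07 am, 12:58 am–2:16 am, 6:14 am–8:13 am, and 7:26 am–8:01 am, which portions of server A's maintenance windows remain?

First set merges to 2:30 am–4:41 am, 4:49 am–5:48 am, 6:26 am–7:17 am.
Second set merges to 12:38 am–3:09 am, 6:14 am–8:13 am.
2:30 am–4:41 am with B removed leaves 3:09 am–4:41 am.
4:49 am–5:48 am is untouched.
6:26 am–7:17 am lies entirely inside B → drops out.

3:09 am–4:41 am, 4:49 am–5:48 am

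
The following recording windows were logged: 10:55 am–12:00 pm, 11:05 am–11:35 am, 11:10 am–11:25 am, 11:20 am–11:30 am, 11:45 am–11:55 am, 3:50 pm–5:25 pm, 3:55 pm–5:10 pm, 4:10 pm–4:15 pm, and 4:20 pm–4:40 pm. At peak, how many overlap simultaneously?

4

Sweep endpoints in order; track running count of active intervals.
Peak of 4 reached at 11:20 am.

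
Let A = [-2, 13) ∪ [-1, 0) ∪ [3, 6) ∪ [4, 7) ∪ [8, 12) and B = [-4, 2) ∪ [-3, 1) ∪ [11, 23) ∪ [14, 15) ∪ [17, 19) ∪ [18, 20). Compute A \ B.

[2, 11)

A, merged: [-2, 13).
B, merged: [-4, 2), [11, 23).
[-2, 13) minus B → [2, 11).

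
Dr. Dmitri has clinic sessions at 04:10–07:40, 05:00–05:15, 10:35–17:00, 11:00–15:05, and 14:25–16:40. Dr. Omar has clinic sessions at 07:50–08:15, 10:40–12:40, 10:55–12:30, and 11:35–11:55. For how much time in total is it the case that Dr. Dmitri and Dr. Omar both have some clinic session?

Merge the first list: 04:10–07:40, 10:35–17:00.
Merge the second list: 07:50–08:15, 10:40–12:40.
A ∩ B = 10:40–12:40.
Total: 2 h.

2 h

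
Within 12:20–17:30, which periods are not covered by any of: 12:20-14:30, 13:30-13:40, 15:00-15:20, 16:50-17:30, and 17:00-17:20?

14:30-15:00, 15:20-16:50

The merged coverage is 12:20-14:30, 15:00-15:20, 16:50-17:30.
Gaps within 12:20-17:30: 14:30-15:00, 15:20-16:50.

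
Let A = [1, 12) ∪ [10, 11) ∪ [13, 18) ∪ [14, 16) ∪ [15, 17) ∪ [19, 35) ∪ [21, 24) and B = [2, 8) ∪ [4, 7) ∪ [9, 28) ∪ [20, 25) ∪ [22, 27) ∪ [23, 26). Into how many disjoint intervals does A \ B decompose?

First set merges to [1, 12), [13, 18), [19, 35).
Second set merges to [2, 8), [9, 28).
A \ B = [1, 2), [8, 9), [28, 35).
That is 3 disjoint pieces.

3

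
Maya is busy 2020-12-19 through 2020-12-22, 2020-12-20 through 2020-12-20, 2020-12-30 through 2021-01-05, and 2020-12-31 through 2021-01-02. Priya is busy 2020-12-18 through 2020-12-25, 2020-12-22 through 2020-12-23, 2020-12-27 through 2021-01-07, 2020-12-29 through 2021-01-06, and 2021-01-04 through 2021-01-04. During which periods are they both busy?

First set merges to 2020-12-19 through 2020-12-22, 2020-12-30 through 2021-01-05.
Second set merges to 2020-12-18 through 2020-12-25, 2020-12-27 through 2021-01-07.
2020-12-19 through 2020-12-22 overlaps B on 2020-12-19 through 2020-12-22.
2020-12-30 through 2021-01-05 overlaps B on 2020-12-30 through 2021-01-05.

2020-12-19 through 2020-12-22, 2020-12-30 through 2021-01-05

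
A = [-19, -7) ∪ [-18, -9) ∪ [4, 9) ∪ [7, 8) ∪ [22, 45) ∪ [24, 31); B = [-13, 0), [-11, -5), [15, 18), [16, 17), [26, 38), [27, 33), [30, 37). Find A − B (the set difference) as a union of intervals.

[-19, -13) ∪ [4, 9) ∪ [22, 26) ∪ [38, 45)

First set merges to [-19, -7), [4, 9), [22, 45).
Second set merges to [-13, 0), [15, 18), [26, 38).
[-19, -7) minus B → [-19, -13).
[4, 9): no B overlap → unchanged.
[22, 45) minus B → [22, 26), [38, 45).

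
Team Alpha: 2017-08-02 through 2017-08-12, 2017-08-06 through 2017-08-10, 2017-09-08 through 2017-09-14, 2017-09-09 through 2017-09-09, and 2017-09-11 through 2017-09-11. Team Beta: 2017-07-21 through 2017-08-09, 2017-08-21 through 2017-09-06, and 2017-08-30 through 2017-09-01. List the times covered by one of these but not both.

2017-07-21 through 2017-08-01, 2017-08-10 through 2017-08-12, 2017-08-21 through 2017-09-06, 2017-09-08 through 2017-09-14

First set merges to 2017-08-02 through 2017-08-12, 2017-09-08 through 2017-09-14.
Second set merges to 2017-07-21 through 2017-08-09, 2017-08-21 through 2017-09-06.
Only in the first: 2017-08-10 through 2017-08-12, 2017-09-08 through 2017-09-14.
Only in the second: 2017-07-21 through 2017-08-01, 2017-08-21 through 2017-09-06.
Together these are the periods covered by exactly one.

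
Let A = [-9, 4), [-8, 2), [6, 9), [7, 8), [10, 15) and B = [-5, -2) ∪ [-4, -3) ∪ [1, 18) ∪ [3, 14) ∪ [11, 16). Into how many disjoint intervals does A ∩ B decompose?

4

Merge the first list: [-9, 4), [6, 9), [10, 15).
Merge the second list: [-5, -2), [1, 18).
A ∩ B = [-5, -2), [1, 4), [6, 9), [10, 15).
That is 4 disjoint pieces.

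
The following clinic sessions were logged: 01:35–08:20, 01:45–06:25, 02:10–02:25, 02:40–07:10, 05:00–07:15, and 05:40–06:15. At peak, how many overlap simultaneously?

5

At 05:40, 5 of the intervals are simultaneously active.
No point has more.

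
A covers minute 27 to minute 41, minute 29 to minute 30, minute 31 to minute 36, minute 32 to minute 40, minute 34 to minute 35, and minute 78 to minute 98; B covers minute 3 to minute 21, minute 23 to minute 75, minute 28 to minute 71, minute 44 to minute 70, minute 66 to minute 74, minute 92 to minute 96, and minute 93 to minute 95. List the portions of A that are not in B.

First set merges to minute 27 to minute 41, minute 78 to minute 98.
Second set merges to minute 3 to minute 21, minute 23 to minute 75, minute 92 to minute 96.
minute 27 to minute 41: entirely removed.
minute 78 to minute 98 \ B = minute 78 to minute 92, minute 96 to minute 98.

minute 78 to minute 92, minute 96 to minute 98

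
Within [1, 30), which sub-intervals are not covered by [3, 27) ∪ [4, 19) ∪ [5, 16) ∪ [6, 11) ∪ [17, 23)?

[1, 3) ∪ [27, 30)

The merged coverage is [3, 27).
Complement within [1, 30): [1, 3), [27, 30).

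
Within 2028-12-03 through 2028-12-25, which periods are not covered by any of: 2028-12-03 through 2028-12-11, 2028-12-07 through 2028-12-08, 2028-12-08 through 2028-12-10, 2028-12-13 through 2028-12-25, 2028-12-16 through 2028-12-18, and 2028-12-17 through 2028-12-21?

Covered (merged): 2028-12-03 through 2028-12-11, 2028-12-13 through 2028-12-25.
Complement within 2028-12-03 through 2028-12-25: 2028-12-12 through 2028-12-12.

2028-12-12 through 2028-12-12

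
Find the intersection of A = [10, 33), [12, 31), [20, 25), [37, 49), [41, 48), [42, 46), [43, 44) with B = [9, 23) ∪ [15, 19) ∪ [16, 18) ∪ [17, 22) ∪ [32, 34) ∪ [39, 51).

[10, 23) ∪ [32, 33) ∪ [39, 49)

A, merged: [10, 33), [37, 49).
B, merged: [9, 23), [32, 34), [39, 51).
[10, 33) overlaps B on [10, 23), [32, 33).
[37, 49) overlaps B on [39, 49).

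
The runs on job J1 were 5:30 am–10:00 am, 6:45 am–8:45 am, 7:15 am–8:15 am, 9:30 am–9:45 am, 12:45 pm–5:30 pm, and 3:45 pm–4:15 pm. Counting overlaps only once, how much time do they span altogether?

Merged: 5:30 am–10:00 am, 12:45 pm–5:30 pm.
Lengths: 4 h 30 min + 4 h 45 min = 9 h 15 min.

9 h 15 min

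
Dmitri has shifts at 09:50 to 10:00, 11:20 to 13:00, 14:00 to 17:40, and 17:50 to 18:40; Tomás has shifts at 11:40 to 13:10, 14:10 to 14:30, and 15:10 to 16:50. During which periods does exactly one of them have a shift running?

09:50-10:00, 11:20-11:40, 13:00-13:10, 14:00-14:10, 14:30-15:10, 16:50-17:40, 17:50-18:40

A but not B: 09:50-10:00, 11:20-11:40, 14:00-14:10, 14:30-15:10, 16:50-17:40, 17:50-18:40.
B but not A: 13:00-13:10.
Combining gives A △ B.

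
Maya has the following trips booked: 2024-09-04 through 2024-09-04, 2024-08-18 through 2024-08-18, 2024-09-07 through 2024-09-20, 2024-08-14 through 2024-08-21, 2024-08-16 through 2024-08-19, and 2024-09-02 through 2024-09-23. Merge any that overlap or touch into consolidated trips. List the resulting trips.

Sort by start: 2024-08-14 through 2024-08-21, 2024-08-16 through 2024-08-19, 2024-08-18 through 2024-08-18, 2024-09-02 through 2024-09-23, 2024-09-04 through 2024-09-04, 2024-09-07 through 2024-09-20.
2024-08-16 through 2024-08-19 overlaps/touches 2024-08-14 through 2024-08-21 → extend to 2024-08-14 through 2024-08-21.
2024-08-18 through 2024-08-18 overlaps/touches 2024-08-14 through 2024-08-21 → extend to 2024-08-14 through 2024-08-21.
2024-09-02 through 2024-09-23 is disjoint → start new block.
2024-09-04 through 2024-09-04 overlaps/touches 2024-09-02 through 2024-09-23 → extend to 2024-09-02 through 2024-09-23.
2024-09-07 through 2024-09-20 overlaps/touches 2024-09-02 through 2024-09-23 → extend to 2024-09-02 through 2024-09-23.

2024-08-14 through 2024-08-21, 2024-09-02 through 2024-09-23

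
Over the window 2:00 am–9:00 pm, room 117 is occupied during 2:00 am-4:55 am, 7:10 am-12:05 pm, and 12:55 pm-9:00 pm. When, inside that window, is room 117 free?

After merging, the occupied span is 2:00 am–4:55 am, 7:10 am–12:05 pm, 12:55 pm–9:00 pm.
Gaps within 2:00 am–9:00 pm: 4:55 am–7:10 am, 12:05 pm–12:55 pm.

4:55 am–7:10 am, 12:05 pm–12:55 pm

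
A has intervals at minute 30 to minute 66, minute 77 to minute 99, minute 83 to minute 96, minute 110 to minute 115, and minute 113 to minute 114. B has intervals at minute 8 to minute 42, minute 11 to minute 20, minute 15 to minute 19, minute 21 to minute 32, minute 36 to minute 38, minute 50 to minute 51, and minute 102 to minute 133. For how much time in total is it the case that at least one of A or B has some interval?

111 minutes

Merge the first list: minute 30 to minute 66, minute 77 to minute 99, minute 110 to minute 115.
Merge the second list: minute 8 to minute 42, minute 50 to minute 51, minute 102 to minute 133.
A ∪ B = minute 8 to minute 66, minute 77 to minute 99, minute 102 to minute 133.
Total: 58 minutes + 22 minutes + 31 minutes = 111 minutes.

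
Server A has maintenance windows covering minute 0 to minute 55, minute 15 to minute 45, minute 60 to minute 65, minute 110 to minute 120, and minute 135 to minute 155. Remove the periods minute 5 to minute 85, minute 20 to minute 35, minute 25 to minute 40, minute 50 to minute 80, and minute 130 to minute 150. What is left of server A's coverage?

minute 0 to minute 5, minute 110 to minute 120, minute 150 to minute 155

First set merges to minute 0 to minute 55, minute 60 to minute 65, minute 110 to minute 120, minute 135 to minute 155.
Second set merges to minute 5 to minute 85, minute 130 to minute 150.
minute 0 to minute 55 minus B → minute 0 to minute 5.
minute 60 to minute 65: fully covered by B → removed.
minute 110 to minute 120: no B overlap → unchanged.
minute 135 to minute 155 minus B → minute 150 to minute 155.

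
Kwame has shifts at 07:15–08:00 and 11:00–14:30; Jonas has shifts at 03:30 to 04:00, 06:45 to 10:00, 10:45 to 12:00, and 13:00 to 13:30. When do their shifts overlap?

07:15–08:00, 11:00–12:00, 13:00–13:30

07:15–08:00 overlaps B on 07:15–08:00.
11:00–14:30 overlaps B on 11:00–12:00, 13:00–13:30.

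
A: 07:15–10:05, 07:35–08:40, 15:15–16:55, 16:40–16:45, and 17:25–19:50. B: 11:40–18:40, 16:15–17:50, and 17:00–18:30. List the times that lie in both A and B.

First set merges to 07:15-10:05, 15:15-16:55, 17:25-19:50.
Second set merges to 11:40-18:40.
07:15-10:05: no overlap with the second set.
15:15-16:55 meets the second set on 15:15-16:55.
17:25-19:50 meets the second set on 17:25-18:40.

15:15-16:55, 17:25-18:40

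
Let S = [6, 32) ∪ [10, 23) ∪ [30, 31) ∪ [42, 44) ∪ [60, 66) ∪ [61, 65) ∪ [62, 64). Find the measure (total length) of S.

34

Merged: [6, 32), [42, 44), [60, 66).
Lengths: 26 + 2 + 6 = 34.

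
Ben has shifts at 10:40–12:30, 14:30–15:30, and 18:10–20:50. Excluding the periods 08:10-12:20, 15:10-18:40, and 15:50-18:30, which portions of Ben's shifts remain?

12:20–12:30, 14:30–15:10, 18:40–20:50

B, merged: 08:10–12:20, 15:10–18:40.
10:40–12:30 with B removed leaves 12:20–12:30.
14:30–15:30 with B removed leaves 14:30–15:10.
18:10–20:50 with B removed leaves 18:40–20:50.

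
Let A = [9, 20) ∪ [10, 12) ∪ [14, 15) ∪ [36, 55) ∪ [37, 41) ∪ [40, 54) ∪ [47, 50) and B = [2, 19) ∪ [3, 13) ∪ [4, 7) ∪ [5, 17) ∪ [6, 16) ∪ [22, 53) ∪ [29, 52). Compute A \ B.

Merge the first list: [9, 20), [36, 55).
Merge the second list: [2, 19), [22, 53).
[9, 20) minus B → [19, 20).
[36, 55) minus B → [53, 55).

[19, 20) ∪ [53, 55)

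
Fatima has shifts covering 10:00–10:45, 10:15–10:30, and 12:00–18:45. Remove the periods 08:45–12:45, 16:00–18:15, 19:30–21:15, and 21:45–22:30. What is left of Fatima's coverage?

Merge the first list: 10:00–10:45, 12:00–18:45.
10:00–10:45: entirely removed.
12:00–18:45 \ B = 12:45–16:00, 18:15–18:45.

12:45–16:00, 18:15–18:45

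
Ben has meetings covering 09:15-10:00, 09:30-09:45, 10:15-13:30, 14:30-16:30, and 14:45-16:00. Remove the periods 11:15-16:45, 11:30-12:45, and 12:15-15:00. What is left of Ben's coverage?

Merge the first list: 09:15-10:00, 10:15-13:30, 14:30-16:30.
Merge the second list: 11:15-16:45.
09:15-10:00 is untouched.
10:15-13:30 with B removed leaves 10:15-11:15.
14:30-16:30 lies entirely inside B → drops out.

09:15-10:00, 10:15-11:15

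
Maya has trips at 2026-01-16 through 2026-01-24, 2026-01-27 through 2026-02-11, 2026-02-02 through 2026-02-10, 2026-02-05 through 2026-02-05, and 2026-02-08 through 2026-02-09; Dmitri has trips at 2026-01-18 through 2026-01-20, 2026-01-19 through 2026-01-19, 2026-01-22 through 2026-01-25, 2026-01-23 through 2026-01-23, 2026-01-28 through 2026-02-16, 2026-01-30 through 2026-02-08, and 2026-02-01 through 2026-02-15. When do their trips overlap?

First set merges to 2026-01-16 through 2026-01-24, 2026-01-27 through 2026-02-11.
Second set merges to 2026-01-18 through 2026-01-20, 2026-01-22 through 2026-01-25, 2026-01-28 through 2026-02-16.
2026-01-16 through 2026-01-24 ∩ B → 2026-01-18 through 2026-01-20, 2026-01-22 through 2026-01-24.
2026-01-27 through 2026-02-11 ∩ B → 2026-01-28 through 2026-02-11.

2026-01-18 through 2026-01-20, 2026-01-22 through 2026-01-24, 2026-01-28 through 2026-02-11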